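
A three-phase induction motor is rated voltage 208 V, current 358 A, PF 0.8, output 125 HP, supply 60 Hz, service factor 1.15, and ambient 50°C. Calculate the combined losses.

P_in = √3·V·I·cosφ = 1.732×208×358×0.8 = 103177 W
P_out = 125×746 = 93250 W
Losses = P_in − P_out = 103177 − 93250 = 9927 W

9.93 kW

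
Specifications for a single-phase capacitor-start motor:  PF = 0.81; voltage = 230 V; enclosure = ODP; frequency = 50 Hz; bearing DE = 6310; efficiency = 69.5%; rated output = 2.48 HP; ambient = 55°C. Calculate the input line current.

P_out = 2.48 × 746 = 1850 W
P_in = P_out / η = 1850 / 0.695 = 2662 W
I = P_in / (V·cosφ) = 2662 / (230 × 0.81) = 14.3 A

14.3 A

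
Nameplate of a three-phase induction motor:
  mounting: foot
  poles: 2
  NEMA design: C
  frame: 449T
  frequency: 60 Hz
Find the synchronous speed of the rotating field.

n_s = 120f/p = 120×60/2 = 3600 rpm

3600 rpm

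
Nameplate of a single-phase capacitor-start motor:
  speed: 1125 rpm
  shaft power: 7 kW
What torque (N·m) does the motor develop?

59.4 N·m

ω = 2π × 1125/60 = 117.8 rad/s
τ = P/ω = 7000/117.8 = 59.4 N·m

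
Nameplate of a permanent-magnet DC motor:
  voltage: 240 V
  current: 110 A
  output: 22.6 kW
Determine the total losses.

P_in = V·I = 240×110 = 26400 W
P_out = 22600 W
Losses = P_in − P_out = 26400 − 22600 = 3800 W

3800 W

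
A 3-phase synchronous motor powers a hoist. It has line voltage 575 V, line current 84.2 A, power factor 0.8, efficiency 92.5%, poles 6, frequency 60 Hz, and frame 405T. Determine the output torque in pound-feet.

364 lb·ft

P_in = √3·V·I·cosφ = 1.732 × 575 × 84.2 × 0.8 = 67084 W
P_out = η·P_in = 0.925 × 67084 = 62053 W
n = n_s = 120×60/6 = 1200 rpm (synchronous)
ω = 2π×1200/60 = 125.7 rad/s
τ = P_out/ω = 62053/125.7 = 493.7 N·m
In lb·ft: 493.7/1.356 = 364 lb·ft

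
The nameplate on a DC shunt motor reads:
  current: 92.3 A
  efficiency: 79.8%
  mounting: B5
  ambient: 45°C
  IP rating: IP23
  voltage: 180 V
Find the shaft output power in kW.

P_in = V·I = 180 × 92.3 = 16614 W
P_out = η·P_in = 0.798 × 16614 = 13258 W

13.3 kW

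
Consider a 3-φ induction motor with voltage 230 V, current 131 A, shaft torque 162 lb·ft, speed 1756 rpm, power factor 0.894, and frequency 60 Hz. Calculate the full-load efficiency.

τ = 162 lb·ft × 1.356 = 219.7 N·m
ω = 2π × 1756/60 = 183.9 rad/s; P_out = τω = 219.7 × 183.9 = 40403 W
P_in = √3·V_L·I_L·cosφ = 1.732 × 230 × 131 × 0.894 = 46654 W
η = P_out / P_in = 40403 / 46654 = 0.866 = 86.6%

86.6 %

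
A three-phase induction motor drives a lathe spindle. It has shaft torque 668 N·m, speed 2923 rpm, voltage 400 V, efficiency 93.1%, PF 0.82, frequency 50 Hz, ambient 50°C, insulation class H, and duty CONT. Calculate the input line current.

ω = 2π×2923/60 = 306.1 rad/s; P_out = τω = 668 × 306.1 = 204475 W
P_in = P_out / η = 204475 / 0.931 = 219629 W
I_L = P_in / (√3·V_L·cosφ) = 219629 / (1.732 × 400 × 0.82) = 387 A

387 A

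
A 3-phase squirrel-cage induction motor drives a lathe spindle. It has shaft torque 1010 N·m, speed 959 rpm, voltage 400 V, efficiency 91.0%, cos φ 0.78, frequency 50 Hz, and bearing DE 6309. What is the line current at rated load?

206 A

ω = 2π×959/60 = 100.4 rad/s; P_out = τω = 1010 × 100.4 = 101404 W
P_in = P_out / η = 101404 / 0.910 = 111433 W
I_L = P_in / (√3·V_L·cosφ) = 111433 / (1.732 × 400 × 0.78) = 206 A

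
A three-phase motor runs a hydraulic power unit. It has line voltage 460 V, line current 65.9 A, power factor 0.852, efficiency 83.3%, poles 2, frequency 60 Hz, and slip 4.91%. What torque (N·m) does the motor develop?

104 N·m

P_in = √3·V·I·cosφ = 1.732 × 460 × 65.9 × 0.852 = 44733 W
P_out = η·P_in = 0.833 × 44733 = 37263 W
n_s = 120×60/2 = 3600 rpm; n = 3600×(1−0.0491) = 3423 rpm
ω = 2π×3423/60 = 358.5 rad/s
τ = P_out/ω = 37263/358.5 = 104 N·m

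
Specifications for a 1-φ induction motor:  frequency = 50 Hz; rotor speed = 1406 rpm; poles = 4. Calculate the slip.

6.27 %

n_s = 120f/p = 120×50/4 = 1500 rpm
s = (n_s − n)/n_s = (1500 − 1406)/1500 = 0.0627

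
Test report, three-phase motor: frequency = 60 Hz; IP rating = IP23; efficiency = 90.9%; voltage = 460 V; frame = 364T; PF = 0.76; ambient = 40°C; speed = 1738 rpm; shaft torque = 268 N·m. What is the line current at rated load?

ω = 2π×1738/60 = 182 rad/s; P_out = τω = 268 × 182 = 48776 W
P_in = P_out / η = 48776 / 0.909 = 53659 W
I_L = P_in / (√3·V_L·cosφ) = 53659 / (1.732 × 460 × 0.76) = 88.6 A

88.6 A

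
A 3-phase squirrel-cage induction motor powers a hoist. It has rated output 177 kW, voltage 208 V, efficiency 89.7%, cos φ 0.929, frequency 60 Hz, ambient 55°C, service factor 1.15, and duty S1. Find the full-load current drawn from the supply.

P_out = 177 kW = 177000 W
P_in = P_out / η = 177000 / 0.897 = 197324 W
I_L = P_in / (√3·V_L·cosφ) = 197324 / (1.732 × 208 × 0.929) = 590 A

590 A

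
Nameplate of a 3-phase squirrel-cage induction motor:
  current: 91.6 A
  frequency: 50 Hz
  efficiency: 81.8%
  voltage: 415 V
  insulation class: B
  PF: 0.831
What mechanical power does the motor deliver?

P_in = √3·V·I·cosφ = 1.732 × 415 × 91.6 × 0.831 = 54713 W
P_out = η·P_in = 0.818 × 54713 = 44755 W

44.8 kW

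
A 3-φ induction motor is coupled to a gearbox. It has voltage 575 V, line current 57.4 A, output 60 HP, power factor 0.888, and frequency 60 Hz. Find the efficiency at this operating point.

P_out = 60 × 746 = 44760 W
P_in = √3·V_L·I_L·cosφ = 1.732 × 575 × 57.4 × 0.888 = 50762 W
η = P_out / P_in = 44760 / 50762 = 0.882 = 88.2%

88.2 %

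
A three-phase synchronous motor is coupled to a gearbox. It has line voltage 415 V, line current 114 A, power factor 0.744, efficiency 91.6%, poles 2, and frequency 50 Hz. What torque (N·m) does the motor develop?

178 N·m

P_in = √3·V·I·cosφ = 1.732 × 415 × 114 × 0.744 = 60964 W
P_out = η·P_in = 0.916 × 60964 = 55843 W
n = n_s = 120×50/2 = 3000 rpm (synchronous)
ω = 2π×3000/60 = 314.2 rad/s
τ = P_out/ω = 55843/314.2 = 178 N·m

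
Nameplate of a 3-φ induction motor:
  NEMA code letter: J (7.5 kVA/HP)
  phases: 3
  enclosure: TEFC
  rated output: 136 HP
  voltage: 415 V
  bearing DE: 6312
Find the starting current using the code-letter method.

S_LR = 7.5 × 136 = 1020 kVA
I_LR = S_LR/(√3·V_L) = 1020000/(1.732×415) = 1420 A

1420 A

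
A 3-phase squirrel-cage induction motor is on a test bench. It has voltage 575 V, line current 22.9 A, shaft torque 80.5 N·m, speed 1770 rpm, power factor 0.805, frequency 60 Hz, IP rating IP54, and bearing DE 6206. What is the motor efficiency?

ω = 2π × 1770/60 = 185.4 rad/s; P_out = τω = 80.5 × 185.4 = 14925 W
P_in = √3·V_L·I_L·cosφ = 1.732 × 575 × 22.9 × 0.805 = 18359 W
η = P_out / P_in = 14925 / 18359 = 0.813 = 81.3%

81.3 %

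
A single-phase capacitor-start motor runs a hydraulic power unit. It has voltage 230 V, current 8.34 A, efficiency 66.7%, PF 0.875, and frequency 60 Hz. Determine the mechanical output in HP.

P_in = V·I·cosφ = 230 × 8.34 × 0.875 = 1678 W
P_out = η·P_in = 0.667 × 1678 = 1119 W
= 1119/746 = 1.5 HP

1.5 HP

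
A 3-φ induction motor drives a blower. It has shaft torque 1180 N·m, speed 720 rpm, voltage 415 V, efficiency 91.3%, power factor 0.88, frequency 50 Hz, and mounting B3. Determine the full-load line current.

ω = 2π×720/60 = 75.4 rad/s; P_out = τω = 1180 × 75.4 = 88972 W
P_in = P_out / η = 88972 / 0.913 = 97450 W
I_L = P_in / (√3·V_L·cosφ) = 97450 / (1.732 × 415 × 0.88) = 154 A

154 A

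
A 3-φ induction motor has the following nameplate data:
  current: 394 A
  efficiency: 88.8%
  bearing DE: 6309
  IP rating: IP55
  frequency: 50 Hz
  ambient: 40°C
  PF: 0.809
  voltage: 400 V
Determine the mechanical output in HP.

P_in = √3·V·I·cosφ = 1.732 × 400 × 394 × 0.809 = 220827 W
P_out = η·P_in = 0.888 × 220827 = 196094 W
= 196094/746 = 263 HP

263 HP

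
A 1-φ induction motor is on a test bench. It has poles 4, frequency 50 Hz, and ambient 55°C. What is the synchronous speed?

n_s = 120f/p = 120×50/4 = 1500 rpm

1500 rpm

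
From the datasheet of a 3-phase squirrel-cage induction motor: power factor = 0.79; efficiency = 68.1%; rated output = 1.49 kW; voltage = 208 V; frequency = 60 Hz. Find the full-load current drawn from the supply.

7.69 A

P_out = 1.49 kW = 1490 W
P_in = P_out / η = 1490 / 0.681 = 2188 W
I_L = P_in / (√3·V_L·cosφ) = 2188 / (1.732 × 208 × 0.79) = 7.69 A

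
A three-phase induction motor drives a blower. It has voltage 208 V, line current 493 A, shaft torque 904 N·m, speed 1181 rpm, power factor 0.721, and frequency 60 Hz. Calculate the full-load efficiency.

ω = 2π × 1181/60 = 123.7 rad/s; P_out = τω = 904 × 123.7 = 111825 W
P_in = √3·V_L·I_L·cosφ = 1.732 × 208 × 493 × 0.721 = 128054 W
η = P_out / P_in = 111825 / 128054 = 0.873 = 87.3%

87.3 %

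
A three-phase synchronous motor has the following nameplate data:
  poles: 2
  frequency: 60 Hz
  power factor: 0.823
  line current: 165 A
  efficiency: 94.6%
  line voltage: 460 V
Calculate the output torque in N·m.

P_in = √3·V·I·cosφ = 1.732 × 460 × 165 × 0.823 = 108191 W
P_out = η·P_in = 0.946 × 108191 = 102349 W
n = n_s = 120×60/2 = 3600 rpm (synchronous)
ω = 2π×3600/60 = 377 rad/s
τ = P_out/ω = 102349/377 = 271 N·m

271 N·m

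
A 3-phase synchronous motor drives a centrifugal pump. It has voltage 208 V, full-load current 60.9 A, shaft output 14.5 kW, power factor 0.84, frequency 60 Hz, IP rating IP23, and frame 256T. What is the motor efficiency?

P_out = 14.5 kW = 14500 W
P_in = √3·V_L·I_L·cosφ = 1.732 × 208 × 60.9 × 0.84 = 18429 W
η = P_out / P_in = 14500 / 18429 = 0.787 = 78.7%

78.7 %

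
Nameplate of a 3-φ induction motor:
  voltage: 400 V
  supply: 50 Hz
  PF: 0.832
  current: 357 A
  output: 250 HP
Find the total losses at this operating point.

19.3 kW

P_in = √3·V·I·cosφ = 1.732×400×357×0.832 = 205778 W
P_out = 250×746 = 186500 W
Losses = P_in − P_out = 205778 − 186500 = 19278 W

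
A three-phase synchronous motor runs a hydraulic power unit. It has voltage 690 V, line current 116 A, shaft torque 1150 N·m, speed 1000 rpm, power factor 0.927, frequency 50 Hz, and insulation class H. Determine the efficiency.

ω = 2π × 1000/60 = 104.7 rad/s; P_out = τω = 1150 × 104.7 = 120405 W
P_in = √3·V_L·I_L·cosφ = 1.732 × 690 × 116 × 0.927 = 128509 W
η = P_out / P_in = 120405 / 128509 = 0.937 = 93.7%

93.7 %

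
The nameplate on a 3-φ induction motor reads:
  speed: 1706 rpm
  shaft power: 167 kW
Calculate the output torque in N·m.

935 N·m

ω = 2π × 1706/60 = 178.7 rad/s
τ = P/ω = 167000/178.7 = 935 N·m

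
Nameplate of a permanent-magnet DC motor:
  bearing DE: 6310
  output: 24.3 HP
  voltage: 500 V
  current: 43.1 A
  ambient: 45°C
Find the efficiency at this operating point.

84.1 %

P_out = 24.3 × 746 = 18128 W
P_in = V·I = 500 × 43.1 = 21550 W
η = P_out / P_in = 18128 / 21550 = 0.841 = 84.1%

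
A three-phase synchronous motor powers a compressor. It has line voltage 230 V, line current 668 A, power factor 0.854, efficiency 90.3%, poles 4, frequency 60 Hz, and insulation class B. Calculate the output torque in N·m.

P_in = √3·V·I·cosφ = 1.732 × 230 × 668 × 0.854 = 227253 W
P_out = η·P_in = 0.903 × 227253 = 205209 W
n = n_s = 120×60/4 = 1800 rpm (synchronous)
ω = 2π×1800/60 = 188.5 rad/s
τ = P_out/ω = 205209/188.5 = 1090 N·m

1090 N·m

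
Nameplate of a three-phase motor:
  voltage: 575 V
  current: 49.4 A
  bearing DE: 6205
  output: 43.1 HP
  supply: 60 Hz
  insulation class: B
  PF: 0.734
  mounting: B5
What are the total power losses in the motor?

P_in = √3·V·I·cosφ = 1.732×575×49.4×0.734 = 36111 W
P_out = 43.1×746 = 32153 W
Losses = P_in − P_out = 36111 − 32153 = 3958 W

3.96 kW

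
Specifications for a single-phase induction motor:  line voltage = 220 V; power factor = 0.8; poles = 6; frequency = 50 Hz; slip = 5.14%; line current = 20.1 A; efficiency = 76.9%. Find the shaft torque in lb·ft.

P_in = V·I·cosφ = 220 × 20.1 × 0.8 = 3538 W
P_out = η·P_in = 0.769 × 3538 = 2721 W
n_s = 120×50/6 = 1000 rpm; n = 1000×(1−0.0514) = 949 rpm
ω = 2π×949/60 = 99.38 rad/s
τ = P_out/ω = 2721/99.38 = 27.38 N·m
In lb·ft: 27.38/1.356 = 20.2 lb·ft

20.2 lb·ft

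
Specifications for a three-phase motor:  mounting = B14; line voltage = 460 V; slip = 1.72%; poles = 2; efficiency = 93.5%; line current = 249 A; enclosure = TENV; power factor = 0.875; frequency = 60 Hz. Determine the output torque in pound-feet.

323 lb·ft

P_in = √3·V·I·cosφ = 1.732 × 460 × 249 × 0.875 = 173585 W
P_out = η·P_in = 0.935 × 173585 = 162302 W
n_s = 120×60/2 = 3600 rpm; n = 3600×(1−0.0172) = 3538 rpm
ω = 2π×3538/60 = 370.5 rad/s
τ = P_out/ω = 162302/370.5 = 438.1 N·m
In lb·ft: 438.1/1.356 = 323 lb·ft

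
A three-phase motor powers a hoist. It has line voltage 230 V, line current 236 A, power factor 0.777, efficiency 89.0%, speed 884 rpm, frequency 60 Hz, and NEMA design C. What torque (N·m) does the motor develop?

702 N·m

P_in = √3·V·I·cosφ = 1.732 × 230 × 236 × 0.777 = 73048 W
P_out = η·P_in = 0.89 × 73048 = 65013 W
n = 884 rpm
ω = 2π×884/60 = 92.57 rad/s
τ = P_out/ω = 65013/92.57 = 702 N·m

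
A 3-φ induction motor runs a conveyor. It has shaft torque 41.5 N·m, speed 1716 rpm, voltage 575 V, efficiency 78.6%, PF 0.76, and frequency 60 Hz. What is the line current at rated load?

ω = 2π×1716/60 = 179.7 rad/s; P_out = τω = 41.5 × 179.7 = 7458 W
P_in = P_out / η = 7458 / 0.786 = 9489 W
I_L = P_in / (√3·V_L·cosφ) = 9489 / (1.732 × 575 × 0.76) = 12.5 A

12.5 A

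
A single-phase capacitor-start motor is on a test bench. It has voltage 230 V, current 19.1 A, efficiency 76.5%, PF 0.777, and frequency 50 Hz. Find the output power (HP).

P_in = V·I·cosφ = 230 × 19.1 × 0.777 = 3413 W
P_out = η·P_in = 0.765 × 3413 = 2611 W
= 2611/746 = 3.5 HP

3.5 HP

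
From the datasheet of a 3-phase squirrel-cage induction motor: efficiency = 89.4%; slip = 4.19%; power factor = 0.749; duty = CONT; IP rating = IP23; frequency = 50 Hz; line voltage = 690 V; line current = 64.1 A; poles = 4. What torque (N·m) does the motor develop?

P_in = √3·V·I·cosφ = 1.732 × 690 × 64.1 × 0.749 = 57377 W
P_out = η·P_in = 0.894 × 57377 = 51295 W
n_s = 120×50/4 = 1500 rpm; n = 1500×(1−0.0419) = 1437 rpm
ω = 2π×1437/60 = 150.5 rad/s
τ = P_out/ω = 51295/150.5 = 341 N·m

341 N·m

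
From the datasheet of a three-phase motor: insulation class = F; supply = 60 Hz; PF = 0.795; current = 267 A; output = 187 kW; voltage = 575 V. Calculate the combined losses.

P_in = √3·V·I·cosφ = 1.732×575×267×0.795 = 211395 W
P_out = 187000 W
Losses = P_in − P_out = 211395 − 187000 = 24395 W

24.4 kW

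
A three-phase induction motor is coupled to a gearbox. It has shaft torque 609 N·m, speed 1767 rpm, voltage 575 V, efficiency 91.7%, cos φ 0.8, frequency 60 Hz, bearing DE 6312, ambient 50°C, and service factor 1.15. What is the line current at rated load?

ω = 2π×1767/60 = 185 rad/s; P_out = τω = 609 × 185 = 112665 W
P_in = P_out / η = 112665 / 0.917 = 122863 W
I_L = P_in / (√3·V_L·cosφ) = 122863 / (1.732 × 575 × 0.8) = 154 A

154 A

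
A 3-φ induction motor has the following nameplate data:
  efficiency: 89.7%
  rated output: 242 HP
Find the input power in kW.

201 kW

P_out = 242 × 746 = 180532 W
P_in = P_out/η = 180532/0.897 = 201262 W = 201 kW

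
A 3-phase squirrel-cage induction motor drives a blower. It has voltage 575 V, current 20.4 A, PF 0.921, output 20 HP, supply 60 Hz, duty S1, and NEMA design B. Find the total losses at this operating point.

P_in = √3·V·I·cosφ = 1.732×575×20.4×0.921 = 18711 W
P_out = 20×746 = 14920 W
Losses = P_in − P_out = 18711 − 14920 = 3791 W

3.79 kW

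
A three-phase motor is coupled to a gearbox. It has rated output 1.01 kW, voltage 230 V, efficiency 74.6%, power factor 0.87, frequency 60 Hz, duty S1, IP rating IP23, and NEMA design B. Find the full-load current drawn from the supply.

3.91 A

P_out = 1.01 kW = 1010 W
P_in = P_out / η = 1010 / 0.746 = 1354 W
I_L = P_in / (√3·V_L·cosφ) = 1354 / (1.732 × 230 × 0.87) = 3.91 A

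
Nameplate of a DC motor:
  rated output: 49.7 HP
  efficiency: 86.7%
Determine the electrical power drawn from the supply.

P_out = 49.7 × 746 = 37076 W
P_in = P_out/η = 37076/0.867 = 42764 W = 42.8 kW

42.8 kW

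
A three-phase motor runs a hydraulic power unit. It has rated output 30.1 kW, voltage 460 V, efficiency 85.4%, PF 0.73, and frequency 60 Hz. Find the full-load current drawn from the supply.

P_out = 30.1 kW = 30100 W
P_in = P_out / η = 30100 / 0.854 = 35246 W
I_L = P_in / (√3·V_L·cosφ) = 35246 / (1.732 × 460 × 0.73) = 60.6 A

60.6 A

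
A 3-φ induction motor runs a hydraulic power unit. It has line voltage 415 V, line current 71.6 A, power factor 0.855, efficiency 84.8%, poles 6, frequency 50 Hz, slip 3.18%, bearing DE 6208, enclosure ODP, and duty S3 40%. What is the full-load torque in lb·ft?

271 lb·ft

P_in = √3·V·I·cosφ = 1.732 × 415 × 71.6 × 0.855 = 44002 W
P_out = η·P_in = 0.848 × 44002 = 37314 W
n_s = 120×50/6 = 1000 rpm; n = 1000×(1−0.0318) = 968 rpm
ω = 2π×968/60 = 101.4 rad/s
τ = P_out/ω = 37314/101.4 = 368 N·m
In lb·ft: 368/1.356 = 271 lb·ft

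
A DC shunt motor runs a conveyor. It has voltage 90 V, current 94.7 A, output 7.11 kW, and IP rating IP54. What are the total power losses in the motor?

1.41 kW

P_in = V·I = 90×94.7 = 8523 W
P_out = 7110 W
Losses = P_in − P_out = 8523 − 7110 = 1413 W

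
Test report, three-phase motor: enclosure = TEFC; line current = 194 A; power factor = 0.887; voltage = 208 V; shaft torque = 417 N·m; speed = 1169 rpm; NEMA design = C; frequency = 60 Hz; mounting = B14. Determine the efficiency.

ω = 2π × 1169/60 = 122.4 rad/s; P_out = τω = 417 × 122.4 = 51041 W
P_in = √3·V_L·I_L·cosφ = 1.732 × 208 × 194 × 0.887 = 61992 W
η = P_out / P_in = 51041 / 61992 = 0.823 = 82.3%

82.3 %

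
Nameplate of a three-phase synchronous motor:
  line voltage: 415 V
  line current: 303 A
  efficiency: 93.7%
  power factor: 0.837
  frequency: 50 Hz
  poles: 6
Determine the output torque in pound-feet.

1200 lb·ft

P_in = √3·V·I·cosφ = 1.732 × 415 × 303 × 0.837 = 182291 W
P_out = η·P_in = 0.937 × 182291 = 170807 W
n = n_s = 120×50/6 = 1000 rpm (synchronous)
ω = 2π×1000/60 = 104.7 rad/s
τ = P_out/ω = 170807/104.7 = 1631 N·m
In lb·ft: 1631/1.356 = 1200 lb·ft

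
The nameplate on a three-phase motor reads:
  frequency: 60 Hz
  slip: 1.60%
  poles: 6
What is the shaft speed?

1181 rpm

n_s = 120f/p = 120×60/6 = 1200 rpm
n = n_s(1 − s) = 1200 × (1 − 0.016) = 1181 rpm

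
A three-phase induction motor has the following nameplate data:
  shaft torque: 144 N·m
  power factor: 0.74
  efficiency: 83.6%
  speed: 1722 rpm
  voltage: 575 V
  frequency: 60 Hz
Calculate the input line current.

42.1 A

ω = 2π×1722/60 = 180.3 rad/s; P_out = τω = 144 × 180.3 = 25963 W
P_in = P_out / η = 25963 / 0.836 = 31056 W
I_L = P_in / (√3·V_L·cosφ) = 31056 / (1.732 × 575 × 0.74) = 42.1 A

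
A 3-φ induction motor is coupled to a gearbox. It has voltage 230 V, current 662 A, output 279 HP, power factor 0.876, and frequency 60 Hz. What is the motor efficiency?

90.1 %

P_out = 279 × 746 = 208134 W
P_in = √3·V_L·I_L·cosφ = 1.732 × 230 × 662 × 0.876 = 231014 W
η = P_out / P_in = 208134 / 231014 = 0.901 = 90.1%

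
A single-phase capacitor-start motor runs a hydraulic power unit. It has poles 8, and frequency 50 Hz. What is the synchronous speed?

n_s = 120f/p = 120×50/8 = 750 rpm

750 rpm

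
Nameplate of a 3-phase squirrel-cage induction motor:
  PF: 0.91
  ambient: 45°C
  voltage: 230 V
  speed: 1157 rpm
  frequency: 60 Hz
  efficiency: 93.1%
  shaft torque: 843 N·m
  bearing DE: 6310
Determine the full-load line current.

ω = 2π×1157/60 = 121.2 rad/s; P_out = τω = 843 × 121.2 = 102172 W
P_in = P_out / η = 102172 / 0.931 = 109744 W
I_L = P_in / (√3·V_L·cosφ) = 109744 / (1.732 × 230 × 0.91) = 303 A

303 A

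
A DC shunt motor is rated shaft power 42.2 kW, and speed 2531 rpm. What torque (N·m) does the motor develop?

ω = 2π × 2531/60 = 265 rad/s
τ = P/ω = 42200/265 = 159 N·m

159 N·m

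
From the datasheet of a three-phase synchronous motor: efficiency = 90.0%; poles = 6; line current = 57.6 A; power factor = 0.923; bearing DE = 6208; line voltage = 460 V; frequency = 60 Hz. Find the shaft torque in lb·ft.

P_in = √3·V·I·cosφ = 1.732 × 460 × 57.6 × 0.923 = 42357 W
P_out = η·P_in = 0.9 × 42357 = 38121 W
n = n_s = 120×60/6 = 1200 rpm (synchronous)
ω = 2π×1200/60 = 125.7 rad/s
τ = P_out/ω = 38121/125.7 = 303.3 N·m
In lb·ft: 303.3/1.356 = 224 lb·ft

224 lb·ft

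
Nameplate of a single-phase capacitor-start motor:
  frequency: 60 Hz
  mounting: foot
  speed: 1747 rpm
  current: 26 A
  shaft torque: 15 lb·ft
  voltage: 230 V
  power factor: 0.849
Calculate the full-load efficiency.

73.3 %

τ = 15 lb·ft × 1.356 = 20.34 N·m
ω = 2π × 1747/60 = 182.9 rad/s; P_out = τω = 20.34 × 182.9 = 3720 W
P_in = V·I·cosφ = 230 × 26 × 0.849 = 5077 W
η = P_out / P_in = 3720 / 5077 = 0.733 = 73.3%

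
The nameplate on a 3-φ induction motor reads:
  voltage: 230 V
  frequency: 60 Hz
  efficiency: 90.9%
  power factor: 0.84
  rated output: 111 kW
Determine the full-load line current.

P_out = 111 kW = 111000 W
P_in = P_out / η = 111000 / 0.909 = 122112 W
I_L = P_in / (√3·V_L·cosφ) = 122112 / (1.732 × 230 × 0.84) = 365 A

365 A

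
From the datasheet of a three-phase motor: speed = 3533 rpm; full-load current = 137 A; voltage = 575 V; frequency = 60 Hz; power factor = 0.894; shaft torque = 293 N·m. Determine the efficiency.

ω = 2π × 3533/60 = 370 rad/s; P_out = τω = 293 × 370 = 108410 W
P_in = √3·V_L·I_L·cosφ = 1.732 × 575 × 137 × 0.894 = 121976 W
η = P_out / P_in = 108410 / 121976 = 0.889 = 88.9%

88.9 %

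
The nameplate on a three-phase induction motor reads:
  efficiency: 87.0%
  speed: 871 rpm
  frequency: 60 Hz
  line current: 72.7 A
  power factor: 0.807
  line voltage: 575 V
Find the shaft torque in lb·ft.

P_in = √3·V·I·cosφ = 1.732 × 575 × 72.7 × 0.807 = 58428 W
P_out = η·P_in = 0.87 × 58428 = 50832 W
n = 871 rpm
ω = 2π×871/60 = 91.21 rad/s
τ = P_out/ω = 50832/91.21 = 557.3 N·m
In lb·ft: 557.3/1.356 = 411 lb·ft

411 lb·ft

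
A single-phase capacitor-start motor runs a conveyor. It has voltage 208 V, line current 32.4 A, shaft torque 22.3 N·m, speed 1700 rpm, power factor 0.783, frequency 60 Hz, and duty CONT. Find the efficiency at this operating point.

ω = 2π × 1700/60 = 178 rad/s; P_out = τω = 22.3 × 178 = 3969 W
P_in = V·I·cosφ = 208 × 32.4 × 0.783 = 5277 W
η = P_out / P_in = 3969 / 5277 = 0.752 = 75.2%

75.2 %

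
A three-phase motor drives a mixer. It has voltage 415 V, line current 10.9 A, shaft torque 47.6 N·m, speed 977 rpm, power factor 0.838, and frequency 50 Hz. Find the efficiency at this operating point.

ω = 2π × 977/60 = 102.3 rad/s; P_out = τω = 47.6 × 102.3 = 4869 W
P_in = √3·V_L·I_L·cosφ = 1.732 × 415 × 10.9 × 0.838 = 6565 W
η = P_out / P_in = 4869 / 6565 = 0.742 = 74.2%

74.2 %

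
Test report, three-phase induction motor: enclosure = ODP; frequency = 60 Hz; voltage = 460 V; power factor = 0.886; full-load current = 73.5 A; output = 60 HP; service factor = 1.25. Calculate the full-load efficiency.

P_out = 60 × 746 = 44760 W
P_in = √3·V_L·I_L·cosφ = 1.732 × 460 × 73.5 × 0.886 = 51883 W
η = P_out / P_in = 44760 / 51883 = 0.863 = 86.3%

86.3 %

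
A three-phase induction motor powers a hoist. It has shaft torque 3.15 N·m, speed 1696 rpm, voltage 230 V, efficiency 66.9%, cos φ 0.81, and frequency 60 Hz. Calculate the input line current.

2.59 A

ω = 2π×1696/60 = 177.6 rad/s; P_out = τω = 3.15 × 177.6 = 559 W
P_in = P_out / η = 559 / 0.669 = 836 W
I_L = P_in / (√3·V_L·cosφ) = 836 / (1.732 × 230 × 0.81) = 2.59 A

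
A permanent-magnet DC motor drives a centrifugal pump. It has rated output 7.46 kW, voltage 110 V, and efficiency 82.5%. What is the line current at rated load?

P_out = 7.46 kW = 7460 W
P_in = P_out / η = 7460 / 0.825 = 9042 W
I = P_in / V = 9042 / 110 = 82.2 A

82.2 A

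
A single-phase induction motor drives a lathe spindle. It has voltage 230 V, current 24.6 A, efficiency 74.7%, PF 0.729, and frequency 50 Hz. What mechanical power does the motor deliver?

P_in = V·I·cosφ = 230 × 24.6 × 0.729 = 4125 W
P_out = η·P_in = 0.747 × 4125 = 3081 W

3.08 kW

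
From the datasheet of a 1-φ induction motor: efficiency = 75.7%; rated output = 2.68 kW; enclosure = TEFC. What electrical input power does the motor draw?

3.54 kW

P_out = 2680 W
P_in = P_out/η = 2680/0.757 = 3540 W = 3.54 kW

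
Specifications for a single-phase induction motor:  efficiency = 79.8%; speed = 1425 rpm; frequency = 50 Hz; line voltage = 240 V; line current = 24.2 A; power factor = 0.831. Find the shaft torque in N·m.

25.8 N·m

P_in = V·I·cosφ = 240 × 24.2 × 0.831 = 4826 W
P_out = η·P_in = 0.798 × 4826 = 3851 W
n = 1425 rpm
ω = 2π×1425/60 = 149.2 rad/s
τ = P_out/ω = 3851/149.2 = 25.8 N·m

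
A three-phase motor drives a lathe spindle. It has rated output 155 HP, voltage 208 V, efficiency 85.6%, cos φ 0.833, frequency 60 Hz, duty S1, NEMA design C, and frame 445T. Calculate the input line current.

P_out = 155 × 746 = 115630 W
P_in = P_out / η = 115630 / 0.856 = 135082 W
I_L = P_in / (√3·V_L·cosφ) = 135082 / (1.732 × 208 × 0.833) = 450 A

450 A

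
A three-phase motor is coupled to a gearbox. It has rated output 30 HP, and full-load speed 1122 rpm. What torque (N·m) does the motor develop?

190 N·m

P_out = 30 × 746 = 22380 W
ω = 2π × 1122/60 = 117.5 rad/s
τ = P_out/ω = 22380/117.5 = 190 N·m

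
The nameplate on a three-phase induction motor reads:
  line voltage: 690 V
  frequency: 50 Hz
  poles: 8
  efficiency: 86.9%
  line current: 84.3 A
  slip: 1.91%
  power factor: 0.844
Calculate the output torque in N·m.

P_in = √3·V·I·cosφ = 1.732 × 690 × 84.3 × 0.844 = 85029 W
P_out = η·P_in = 0.869 × 85029 = 73890 W
n_s = 120×50/8 = 750 rpm; n = 750×(1−0.0191) = 736 rpm
ω = 2π×736/60 = 77.07 rad/s
τ = P_out/ω = 73890/77.07 = 959 N·m

959 N·m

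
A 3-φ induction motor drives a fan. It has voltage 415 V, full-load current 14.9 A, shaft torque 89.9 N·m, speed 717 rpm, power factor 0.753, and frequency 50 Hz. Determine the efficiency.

ω = 2π × 717/60 = 75.08 rad/s; P_out = τω = 89.9 × 75.08 = 6750 W
P_in = √3·V_L·I_L·cosφ = 1.732 × 415 × 14.9 × 0.753 = 8064 W
η = P_out / P_in = 6750 / 8064 = 0.837 = 83.7%

83.7 %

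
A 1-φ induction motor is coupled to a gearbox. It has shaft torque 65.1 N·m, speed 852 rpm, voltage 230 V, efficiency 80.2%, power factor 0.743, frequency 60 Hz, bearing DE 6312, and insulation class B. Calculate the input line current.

42.4 A

ω = 2π×852/60 = 89.22 rad/s; P_out = τω = 65.1 × 89.22 = 5808 W
P_in = P_out / η = 5808 / 0.802 = 7242 W
I = P_in / (V·cosφ) = 7242 / (230 × 0.743) = 42.4 A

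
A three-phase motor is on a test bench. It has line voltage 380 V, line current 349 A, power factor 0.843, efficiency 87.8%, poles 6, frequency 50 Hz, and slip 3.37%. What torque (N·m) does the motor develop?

P_in = √3·V·I·cosφ = 1.732 × 380 × 349 × 0.843 = 193635 W
P_out = η·P_in = 0.878 × 193635 = 170012 W
n_s = 120×50/6 = 1000 rpm; n = 1000×(1−0.0337) = 966 rpm
ω = 2π×966/60 = 101.2 rad/s
τ = P_out/ω = 170012/101.2 = 1680 N·m

1680 N·m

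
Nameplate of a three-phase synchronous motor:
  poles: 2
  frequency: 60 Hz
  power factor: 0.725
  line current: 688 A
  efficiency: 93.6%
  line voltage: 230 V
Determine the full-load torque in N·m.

493 N·m

P_in = √3·V·I·cosφ = 1.732 × 230 × 688 × 0.725 = 198702 W
P_out = η·P_in = 0.936 × 198702 = 185985 W
n = n_s = 120×60/2 = 3600 rpm (synchronous)
ω = 2π×3600/60 = 377 rad/s
τ = P_out/ω = 185985/377 = 493 N·m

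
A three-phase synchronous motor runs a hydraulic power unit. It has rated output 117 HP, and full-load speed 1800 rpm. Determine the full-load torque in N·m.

463 N·m

P_out = 117 × 746 = 87282 W
ω = 2π × 1800/60 = 188.5 rad/s
τ = P_out/ω = 87282/188.5 = 463 N·m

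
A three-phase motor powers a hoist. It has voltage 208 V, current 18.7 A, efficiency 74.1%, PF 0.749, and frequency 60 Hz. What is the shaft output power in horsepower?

P_in = √3·V·I·cosφ = 1.732 × 208 × 18.7 × 0.749 = 5046 W
P_out = η·P_in = 0.741 × 5046 = 3739 W
= 3739/746 = 5.01 HP

5.01 HP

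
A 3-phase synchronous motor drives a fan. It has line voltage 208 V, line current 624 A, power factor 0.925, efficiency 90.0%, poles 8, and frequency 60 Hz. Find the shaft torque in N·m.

1990 N·m

P_in = √3·V·I·cosφ = 1.732 × 208 × 624 × 0.925 = 207940 W
P_out = η·P_in = 0.9 × 207940 = 187146 W
n = n_s = 120×60/8 = 900 rpm (synchronous)
ω = 2π×900/60 = 94.25 rad/s
τ = P_out/ω = 187146/94.25 = 1990 N·m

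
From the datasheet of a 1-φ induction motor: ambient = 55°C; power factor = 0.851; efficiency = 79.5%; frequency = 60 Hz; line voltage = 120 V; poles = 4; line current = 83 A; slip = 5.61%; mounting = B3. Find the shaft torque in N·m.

37.9 N·m

P_in = V·I·cosφ = 120 × 83 × 0.851 = 8476 W
P_out = η·P_in = 0.795 × 8476 = 6738 W
n_s = 120×60/4 = 1800 rpm; n = 1800×(1−0.0561) = 1699 rpm
ω = 2π×1699/60 = 177.9 rad/s
τ = P_out/ω = 6738/177.9 = 37.9 N·m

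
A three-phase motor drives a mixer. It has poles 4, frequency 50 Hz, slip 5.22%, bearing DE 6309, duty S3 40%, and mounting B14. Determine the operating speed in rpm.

1422 rpm

n_s = 120f/p = 120×50/4 = 1500 rpm
n = n_s(1 − s) = 1500 × (1 − 0.0522) = 1422 rpm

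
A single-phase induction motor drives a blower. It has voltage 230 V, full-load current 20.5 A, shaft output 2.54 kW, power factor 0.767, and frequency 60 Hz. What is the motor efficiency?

70.2 %

P_out = 2.54 kW = 2540 W
P_in = V·I·cosφ = 230 × 20.5 × 0.767 = 3616 W
η = P_out / P_in = 2540 / 3616 = 0.702 = 70.2%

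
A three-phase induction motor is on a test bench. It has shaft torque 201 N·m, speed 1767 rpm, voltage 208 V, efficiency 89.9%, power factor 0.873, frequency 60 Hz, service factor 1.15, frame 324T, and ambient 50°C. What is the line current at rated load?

132 A

ω = 2π×1767/60 = 185 rad/s; P_out = τω = 201 × 185 = 37185 W
P_in = P_out / η = 37185 / 0.899 = 41363 W
I_L = P_in / (√3·V_L·cosφ) = 41363 / (1.732 × 208 × 0.873) = 132 A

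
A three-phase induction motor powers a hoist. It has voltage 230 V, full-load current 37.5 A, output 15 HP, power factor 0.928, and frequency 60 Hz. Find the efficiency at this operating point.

80.7 %

P_out = 15 × 746 = 11190 W
P_in = √3·V_L·I_L·cosφ = 1.732 × 230 × 37.5 × 0.928 = 13863 W
η = P_out / P_in = 11190 / 13863 = 0.807 = 80.7%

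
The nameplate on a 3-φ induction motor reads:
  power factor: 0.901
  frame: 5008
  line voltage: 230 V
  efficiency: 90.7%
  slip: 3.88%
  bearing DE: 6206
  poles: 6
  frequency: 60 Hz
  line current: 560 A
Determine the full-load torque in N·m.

1510 N·m

P_in = √3·V·I·cosφ = 1.732 × 230 × 560 × 0.901 = 200997 W
P_out = η·P_in = 0.907 × 200997 = 182304 W
n_s = 120×60/6 = 1200 rpm; n = 1200×(1−0.0388) = 1153 rpm
ω = 2π×1153/60 = 120.7 rad/s
τ = P_out/ω = 182304/120.7 = 1510 N·m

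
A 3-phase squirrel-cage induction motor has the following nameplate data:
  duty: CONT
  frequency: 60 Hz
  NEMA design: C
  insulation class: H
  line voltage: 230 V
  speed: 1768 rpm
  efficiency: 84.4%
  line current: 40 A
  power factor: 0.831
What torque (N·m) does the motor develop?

60.4 N·m

P_in = √3·V·I·cosφ = 1.732 × 230 × 40 × 0.831 = 13241 W
P_out = η·P_in = 0.844 × 13241 = 11175 W
n = 1768 rpm
ω = 2π×1768/60 = 185.1 rad/s
τ = P_out/ω = 11175/185.1 = 60.4 N·m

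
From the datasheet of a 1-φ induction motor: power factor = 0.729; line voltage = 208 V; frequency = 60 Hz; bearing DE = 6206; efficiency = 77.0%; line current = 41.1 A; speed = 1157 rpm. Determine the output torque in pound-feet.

P_in = V·I·cosφ = 208 × 41.1 × 0.729 = 6232 W
P_out = η·P_in = 0.77 × 6232 = 4799 W
n = 1157 rpm
ω = 2π×1157/60 = 121.2 rad/s
τ = P_out/ω = 4799/121.2 = 39.6 N·m
In lb·ft: 39.6/1.356 = 29.2 lb·ft

29.2 lb·ft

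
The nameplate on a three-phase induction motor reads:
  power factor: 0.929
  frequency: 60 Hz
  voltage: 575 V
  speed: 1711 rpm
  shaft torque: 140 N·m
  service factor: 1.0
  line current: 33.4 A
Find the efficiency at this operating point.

ω = 2π × 1711/60 = 179.2 rad/s; P_out = τω = 140 × 179.2 = 25088 W
P_in = √3·V_L·I_L·cosφ = 1.732 × 575 × 33.4 × 0.929 = 30901 W
η = P_out / P_in = 25088 / 30901 = 0.812 = 81.2%

81.2 %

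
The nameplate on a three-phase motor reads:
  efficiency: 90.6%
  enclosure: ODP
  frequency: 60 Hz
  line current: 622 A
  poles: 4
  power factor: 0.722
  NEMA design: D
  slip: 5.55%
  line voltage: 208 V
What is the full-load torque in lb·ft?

607 lb·ft

P_in = √3·V·I·cosφ = 1.732 × 208 × 622 × 0.722 = 161785 W
P_out = η·P_in = 0.906 × 161785 = 146577 W
n_s = 120×60/4 = 1800 rpm; n = 1800×(1−0.0555) = 1700 rpm
ω = 2π×1700/60 = 178 rad/s
τ = P_out/ω = 146577/178 = 823.5 N·m
In lb·ft: 823.5/1.356 = 607 lb·ft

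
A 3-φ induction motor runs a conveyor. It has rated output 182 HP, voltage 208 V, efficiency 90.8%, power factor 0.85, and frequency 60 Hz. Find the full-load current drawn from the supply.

P_out = 182 × 746 = 135772 W
P_in = P_out / η = 135772 / 0.908 = 149529 W
I_L = P_in / (√3·V_L·cosφ) = 149529 / (1.732 × 208 × 0.85) = 488 A

488 A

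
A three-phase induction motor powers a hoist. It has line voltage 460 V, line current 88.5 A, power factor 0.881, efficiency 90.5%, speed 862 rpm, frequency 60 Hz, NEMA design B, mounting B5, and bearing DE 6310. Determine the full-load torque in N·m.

P_in = √3·V·I·cosφ = 1.732 × 460 × 88.5 × 0.881 = 62119 W
P_out = η·P_in = 0.905 × 62119 = 56218 W
n = 862 rpm
ω = 2π×862/60 = 90.27 rad/s
τ = P_out/ω = 56218/90.27 = 623 N·m

623 N·m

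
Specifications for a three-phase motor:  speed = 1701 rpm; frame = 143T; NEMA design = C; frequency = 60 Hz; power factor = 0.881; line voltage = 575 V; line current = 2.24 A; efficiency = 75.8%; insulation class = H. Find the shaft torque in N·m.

8.36 N·m

P_in = √3·V·I·cosφ = 1.732 × 575 × 2.24 × 0.881 = 1965 W
P_out = η·P_in = 0.758 × 1965 = 1489 W
n = 1701 rpm
ω = 2π×1701/60 = 178.1 rad/s
τ = P_out/ω = 1489/178.1 = 8.36 N·m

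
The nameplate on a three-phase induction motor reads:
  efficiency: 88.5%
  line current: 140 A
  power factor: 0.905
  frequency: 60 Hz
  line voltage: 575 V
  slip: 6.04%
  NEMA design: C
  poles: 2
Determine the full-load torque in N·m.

315 N·m

P_in = √3·V·I·cosφ = 1.732 × 575 × 140 × 0.905 = 126181 W
P_out = η·P_in = 0.885 × 126181 = 111670 W
n_s = 120×60/2 = 3600 rpm; n = 3600×(1−0.0604) = 3383 rpm
ω = 2π×3383/60 = 354.3 rad/s
τ = P_out/ω = 111670/354.3 = 315 N·m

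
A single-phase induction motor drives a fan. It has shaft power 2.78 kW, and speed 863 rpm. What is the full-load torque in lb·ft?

ω = 2π × 863/60 = 90.37 rad/s
τ = P/ω = 2780/90.37 = 30.76 N·m
In lb·ft: 30.76/1.356 = 22.7 lb·ft

22.7 lb·ft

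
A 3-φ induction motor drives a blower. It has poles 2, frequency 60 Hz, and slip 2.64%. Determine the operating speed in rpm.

n_s = 120f/p = 120×60/2 = 3600 rpm
n = n_s(1 − s) = 3600 × (1 − 0.0264) = 3505 rpm

3505 rpm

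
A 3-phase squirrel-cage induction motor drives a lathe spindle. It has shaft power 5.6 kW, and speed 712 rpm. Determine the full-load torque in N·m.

ω = 2π × 712/60 = 74.56 rad/s
τ = P/ω = 5600/74.56 = 75.1 N·m

75.1 N·m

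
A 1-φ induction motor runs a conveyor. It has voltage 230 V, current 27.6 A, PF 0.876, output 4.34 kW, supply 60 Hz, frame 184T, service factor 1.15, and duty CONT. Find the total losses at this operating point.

1220 W

P_in = V·I·cosφ = 230×27.6×0.876 = 5561 W
P_out = 4340 W
Losses = P_in − P_out = 5561 − 4340 = 1221 W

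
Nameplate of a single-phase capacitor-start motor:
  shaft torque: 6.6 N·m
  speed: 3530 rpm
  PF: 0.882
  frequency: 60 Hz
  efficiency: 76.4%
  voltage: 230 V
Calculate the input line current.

ω = 2π×3530/60 = 369.7 rad/s; P_out = τω = 6.6 × 369.7 = 2440 W
P_in = P_out / η = 2440 / 0.764 = 3194 W
I = P_in / (V·cosφ) = 3194 / (230 × 0.882) = 15.7 A

15.7 A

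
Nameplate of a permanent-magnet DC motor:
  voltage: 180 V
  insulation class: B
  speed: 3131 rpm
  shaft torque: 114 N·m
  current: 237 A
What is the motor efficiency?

ω = 2π × 3131/60 = 327.9 rad/s; P_out = τω = 114 × 327.9 = 37381 W
P_in = V·I = 180 × 237 = 42660 W
η = P_out / P_in = 37381 / 42660 = 0.876 = 87.6%

87.6 %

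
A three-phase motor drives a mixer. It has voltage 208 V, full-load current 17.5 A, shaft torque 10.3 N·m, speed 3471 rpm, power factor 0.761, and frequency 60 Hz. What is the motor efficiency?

78.0 %

ω = 2π × 3471/60 = 363.5 rad/s; P_out = τω = 10.3 × 363.5 = 3744 W
P_in = √3·V_L·I_L·cosφ = 1.732 × 208 × 17.5 × 0.761 = 4798 W
η = P_out / P_in = 3744 / 4798 = 0.780 = 78.0%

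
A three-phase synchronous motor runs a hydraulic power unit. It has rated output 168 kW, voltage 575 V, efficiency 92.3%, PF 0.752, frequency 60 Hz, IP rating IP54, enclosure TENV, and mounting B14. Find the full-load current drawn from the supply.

243 A

P_out = 168 kW = 168000 W
P_in = P_out / η = 168000 / 0.923 = 182015 W
I_L = P_in / (√3·V_L·cosφ) = 182015 / (1.732 × 575 × 0.752) = 243 A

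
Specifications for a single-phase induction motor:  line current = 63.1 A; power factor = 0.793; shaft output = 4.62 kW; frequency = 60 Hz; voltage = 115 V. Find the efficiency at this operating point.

80.3 %

P_out = 4.62 kW = 4620 W
P_in = V·I·cosφ = 115 × 63.1 × 0.793 = 5754 W
η = P_out / P_in = 4620 / 5754 = 0.803 = 80.3%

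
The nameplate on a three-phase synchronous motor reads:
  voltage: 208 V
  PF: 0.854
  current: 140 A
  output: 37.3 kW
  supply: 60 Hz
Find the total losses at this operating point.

P_in = √3·V·I·cosφ = 1.732×208×140×0.854 = 43072 W
P_out = 37300 W
Losses = P_in − P_out = 43072 − 37300 = 5772 W

5770 W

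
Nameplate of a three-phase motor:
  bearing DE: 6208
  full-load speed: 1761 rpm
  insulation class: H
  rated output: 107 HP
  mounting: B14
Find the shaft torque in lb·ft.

319 lb·ft

P_out = 107 × 746 = 79822 W
ω = 2π × 1761/60 = 184.4 rad/s
τ = P_out/ω = 79822/184.4 = 432.9 N·m
In lb·ft: 432.9/1.356 = 319 lb·ft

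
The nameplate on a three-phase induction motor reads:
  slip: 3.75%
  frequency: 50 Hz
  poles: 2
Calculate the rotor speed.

2888 rpm

n_s = 120f/p = 120×50/2 = 3000 rpm
n = n_s(1 − s) = 3000 × (1 − 0.0375) = 2888 rpm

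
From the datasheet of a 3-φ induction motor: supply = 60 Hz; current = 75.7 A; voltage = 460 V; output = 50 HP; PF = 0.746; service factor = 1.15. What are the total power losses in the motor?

P_in = √3·V·I·cosφ = 1.732×460×75.7×0.746 = 44993 W
P_out = 50×746 = 37300 W
Losses = P_in − P_out = 44993 − 37300 = 7693 W

7690 W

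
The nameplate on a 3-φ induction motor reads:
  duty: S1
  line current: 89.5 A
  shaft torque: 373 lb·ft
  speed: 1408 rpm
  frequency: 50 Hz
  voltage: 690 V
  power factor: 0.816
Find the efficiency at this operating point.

85.4 %

τ = 373 lb·ft × 1.356 = 505.8 N·m
ω = 2π × 1408/60 = 147.4 rad/s; P_out = τω = 505.8 × 147.4 = 74555 W
P_in = √3·V_L·I_L·cosφ = 1.732 × 690 × 89.5 × 0.816 = 87279 W
η = P_out / P_in = 74555 / 87279 = 0.854 = 85.4%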